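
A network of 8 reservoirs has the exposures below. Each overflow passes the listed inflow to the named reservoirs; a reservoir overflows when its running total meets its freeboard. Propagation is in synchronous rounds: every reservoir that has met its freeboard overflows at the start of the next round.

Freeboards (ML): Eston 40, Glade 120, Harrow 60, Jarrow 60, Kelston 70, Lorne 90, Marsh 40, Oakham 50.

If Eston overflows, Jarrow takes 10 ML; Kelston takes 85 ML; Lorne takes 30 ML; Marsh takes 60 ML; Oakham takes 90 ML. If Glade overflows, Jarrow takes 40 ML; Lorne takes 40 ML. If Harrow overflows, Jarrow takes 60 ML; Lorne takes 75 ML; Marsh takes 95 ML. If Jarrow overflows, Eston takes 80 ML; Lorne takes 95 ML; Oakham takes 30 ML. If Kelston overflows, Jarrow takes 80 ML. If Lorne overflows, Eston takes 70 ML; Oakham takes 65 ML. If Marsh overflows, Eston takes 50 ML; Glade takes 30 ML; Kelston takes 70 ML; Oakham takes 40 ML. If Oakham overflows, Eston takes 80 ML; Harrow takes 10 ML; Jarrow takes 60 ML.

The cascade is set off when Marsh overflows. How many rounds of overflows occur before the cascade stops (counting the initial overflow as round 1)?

4

Round 1 — Marsh overflows (initial).
  Eston: +50 → 50 ≥ 40
  Glade: +30 → 30 < 120
  Kelston: +70 → 70 ≥ 70
  Oakham: +40 → 40 < 50
Round 2 — Eston, Kelston overflow.
  Jarrow: +10+80 → 90 ≥ 60
  Lorne: +30 → 30 < 90
  Oakham: +90 → 130 ≥ 50
Round 3 — Jarrow, Oakham overflow.
  Harrow: +10 → 10 < 60
  Lorne: +95 → 125 ≥ 90
Round 4 — Lorne overflows.
No further overflows.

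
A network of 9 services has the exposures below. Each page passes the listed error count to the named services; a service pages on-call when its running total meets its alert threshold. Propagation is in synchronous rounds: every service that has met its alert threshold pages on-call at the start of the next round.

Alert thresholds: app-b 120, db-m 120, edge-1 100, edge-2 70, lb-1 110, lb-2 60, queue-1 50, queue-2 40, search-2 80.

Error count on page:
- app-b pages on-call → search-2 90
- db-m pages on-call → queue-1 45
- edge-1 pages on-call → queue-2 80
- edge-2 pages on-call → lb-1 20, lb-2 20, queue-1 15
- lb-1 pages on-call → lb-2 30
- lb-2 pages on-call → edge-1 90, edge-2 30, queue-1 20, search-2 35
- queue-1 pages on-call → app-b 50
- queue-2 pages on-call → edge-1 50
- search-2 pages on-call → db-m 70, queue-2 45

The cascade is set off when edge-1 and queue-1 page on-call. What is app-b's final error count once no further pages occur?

Round 1 — edge-1, queue-1 page on-call (initial).
  app-b: +50 → 50 < 120
  queue-2: +80 → 80 ≥ 40
Round 2 — queue-2 pages on-call.
No further pages.

50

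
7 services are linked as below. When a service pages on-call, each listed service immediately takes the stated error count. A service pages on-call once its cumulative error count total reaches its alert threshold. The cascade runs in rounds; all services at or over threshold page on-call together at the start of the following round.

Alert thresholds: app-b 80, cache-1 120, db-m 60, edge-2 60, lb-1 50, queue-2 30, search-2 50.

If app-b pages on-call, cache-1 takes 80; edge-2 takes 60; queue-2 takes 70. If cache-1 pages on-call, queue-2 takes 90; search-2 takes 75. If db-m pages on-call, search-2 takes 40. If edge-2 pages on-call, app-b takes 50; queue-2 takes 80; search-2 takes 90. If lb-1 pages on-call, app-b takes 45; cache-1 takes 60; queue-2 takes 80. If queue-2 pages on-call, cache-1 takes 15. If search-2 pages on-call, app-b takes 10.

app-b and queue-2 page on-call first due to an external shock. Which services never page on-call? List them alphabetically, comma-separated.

cache-1, db-m, lb-1

Round 1 — app-b, queue-2 page on-call (initial).
  cache-1: +80+15 → 95 < 120
  edge-2: +60 → 60 ≥ 60
Round 2 — edge-2 pages on-call.
  search-2: +90 → 90 ≥ 50
Round 3 — search-2 pages on-call.
No further pages.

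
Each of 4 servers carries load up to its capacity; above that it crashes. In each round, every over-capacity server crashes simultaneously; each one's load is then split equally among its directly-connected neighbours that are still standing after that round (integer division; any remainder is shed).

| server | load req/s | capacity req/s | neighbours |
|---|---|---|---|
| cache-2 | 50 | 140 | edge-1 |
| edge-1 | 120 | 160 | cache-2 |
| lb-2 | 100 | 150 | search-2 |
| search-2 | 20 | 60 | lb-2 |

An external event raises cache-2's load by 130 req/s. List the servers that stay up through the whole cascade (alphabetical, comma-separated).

Round 1 — cache-2 at 180 > 140. cache-2 crashes.
  cache-2 sheds 180 req/s to edge-1: 180 each.
    edge-1: 120+180 = 300 > 160
Round 2 — edge-1 crashes.
  edge-1 sheds 300 req/s: no online neighbours, lost.
No further crashes.

lb-2, search-2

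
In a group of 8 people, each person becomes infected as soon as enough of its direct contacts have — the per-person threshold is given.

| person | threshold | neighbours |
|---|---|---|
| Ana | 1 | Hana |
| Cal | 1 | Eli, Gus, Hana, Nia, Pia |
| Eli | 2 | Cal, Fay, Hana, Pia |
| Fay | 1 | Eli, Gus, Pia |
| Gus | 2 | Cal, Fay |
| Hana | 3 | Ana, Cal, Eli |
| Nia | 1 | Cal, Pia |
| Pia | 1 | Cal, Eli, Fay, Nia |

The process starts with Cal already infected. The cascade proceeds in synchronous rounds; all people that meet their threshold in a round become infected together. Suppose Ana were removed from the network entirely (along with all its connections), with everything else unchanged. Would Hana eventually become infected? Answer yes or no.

With Ana removed:
Round 1 — Cal becomes infected (initial).
Round 2 — checking thresholds:
  Eli: 1 of 4 neighbours < 2, holds.
  Gus: 1 of 2 neighbours < 2, holds.
  Hana: 1 of 2 neighbours < 3, holds.
  Nia: 1 of 2 neighbours ≥ 1, becomes infected.
  Pia: 1 of 4 neighbours ≥ 1, becomes infected.
Round 3 — checking thresholds:
  Eli: 2 of 4 neighbours ≥ 2, becomes infected.
  Fay: 1 of 3 neighbours ≥ 1, becomes infected.
  Gus: 1 of 2 neighbours < 2, holds.
  Hana: 1 of 2 neighbours < 3, holds.
Round 4 — checking thresholds:
  Gus: 2 of 2 neighbours ≥ 2, becomes infected.
  Hana: 2 of 2 neighbours < 3, holds.
Round 5 — no new infections; cascade stops.

no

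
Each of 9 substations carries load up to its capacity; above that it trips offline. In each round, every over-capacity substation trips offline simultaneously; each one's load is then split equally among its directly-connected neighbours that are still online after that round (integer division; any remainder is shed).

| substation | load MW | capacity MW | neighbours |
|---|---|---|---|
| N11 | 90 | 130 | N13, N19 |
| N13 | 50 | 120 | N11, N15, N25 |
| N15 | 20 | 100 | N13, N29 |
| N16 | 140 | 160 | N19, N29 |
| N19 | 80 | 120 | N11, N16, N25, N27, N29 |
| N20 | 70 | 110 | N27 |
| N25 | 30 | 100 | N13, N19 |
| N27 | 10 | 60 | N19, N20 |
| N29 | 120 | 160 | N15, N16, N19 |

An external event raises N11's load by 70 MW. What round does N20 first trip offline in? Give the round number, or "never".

Round 1 — N11 at 160 > 130. N11 trips offline.
  N11 sheds 160 MW to N13, N19: 80 each.
    N13: 50+80 = 130 > 120
    N19: 80+80 = 160 > 120
Round 2 — N13, N19 trip offline.
  N13 sheds 130 MW to N15, N25: 65 each.
    N15: 20+65 = 85 ≤ 100
    N25: 30+65 = 95 ≤ 100
  N19 sheds 160 MW to N16, N25, N27, N29: 40 each.
    N16: 140+40 = 180 > 160
    N25: 95+40 = 135 > 100
    N27: 10+40 = 50 ≤ 60
    N29: 120+40 = 160 ≤ 160
Round 3 — N16, N25 trip offline.
  N16 sheds 180 MW to N29: 180 each.
    N29: 160+180 = 340 > 160
  N25 sheds 135 MW: no online neighbours, lost.
Round 4 — N29 trips offline.
  N29 sheds 340 MW to N15: 340 each.
    N15: 85+340 = 425 > 100
Round 5 — N15 trips offline.
  N15 sheds 425 MW: no online neighbours, lost.
No further trips.

never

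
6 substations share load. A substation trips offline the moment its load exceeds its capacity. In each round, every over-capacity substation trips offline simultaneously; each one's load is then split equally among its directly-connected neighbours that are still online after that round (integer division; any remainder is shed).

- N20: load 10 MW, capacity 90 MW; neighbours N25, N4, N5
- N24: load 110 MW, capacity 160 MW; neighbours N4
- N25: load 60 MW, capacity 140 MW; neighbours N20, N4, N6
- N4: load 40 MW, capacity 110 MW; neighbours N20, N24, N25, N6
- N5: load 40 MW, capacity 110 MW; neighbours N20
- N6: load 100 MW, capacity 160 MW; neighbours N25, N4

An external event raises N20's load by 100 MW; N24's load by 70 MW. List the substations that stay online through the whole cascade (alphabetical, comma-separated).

N5

Round 1 — N20 at 110 > 90; N24 at 180 > 160. N20, N24 trip offline.
  N20 sheds 110 MW to N25, N4, N5: 36 each (2 lost).
    N25: 60+36 = 96 ≤ 140
    N4: 40+36 = 76 ≤ 110
    N5: 40+36 = 76 ≤ 110
  N24 sheds 180 MW to N4: 180 each.
    N4: 76+180 = 256 > 110
Round 2 — N4 trips offline.
  N4 sheds 256 MW to N25, N6: 128 each.
    N25: 96+128 = 224 > 140
    N6: 100+128 = 228 > 160
Round 3 — N25, N6 trip offline.
  N25 sheds 224 MW: no online neighbours, lost.
  N6 sheds 228 MW: no online neighbours, lost.
No further trips.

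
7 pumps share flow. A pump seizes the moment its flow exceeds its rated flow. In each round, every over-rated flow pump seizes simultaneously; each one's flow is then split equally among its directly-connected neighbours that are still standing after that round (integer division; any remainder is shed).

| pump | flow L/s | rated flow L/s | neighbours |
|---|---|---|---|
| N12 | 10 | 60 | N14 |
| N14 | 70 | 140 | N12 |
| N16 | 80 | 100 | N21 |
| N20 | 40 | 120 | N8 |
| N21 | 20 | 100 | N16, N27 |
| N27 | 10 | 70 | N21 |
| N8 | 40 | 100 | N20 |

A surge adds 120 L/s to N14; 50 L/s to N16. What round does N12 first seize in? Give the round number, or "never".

Round 1 — N14 at 190 > 140; N16 at 130 > 100. N14, N16 seize.
  N14 sheds 190 L/s to N12: 190 each.
    N12: 10+190 = 200 > 60
  N16 sheds 130 L/s to N21: 130 each.
    N21: 20+130 = 150 > 100
Round 2 — N12, N21 seize.
  N12 sheds 200 L/s: no online neighbours, lost.
  N21 sheds 150 L/s to N27: 150 each.
    N27: 10+150 = 160 > 70
Round 3 — N27 seizes.
  N27 sheds 160 L/s: no online neighbours, lost.
No further seizures.

2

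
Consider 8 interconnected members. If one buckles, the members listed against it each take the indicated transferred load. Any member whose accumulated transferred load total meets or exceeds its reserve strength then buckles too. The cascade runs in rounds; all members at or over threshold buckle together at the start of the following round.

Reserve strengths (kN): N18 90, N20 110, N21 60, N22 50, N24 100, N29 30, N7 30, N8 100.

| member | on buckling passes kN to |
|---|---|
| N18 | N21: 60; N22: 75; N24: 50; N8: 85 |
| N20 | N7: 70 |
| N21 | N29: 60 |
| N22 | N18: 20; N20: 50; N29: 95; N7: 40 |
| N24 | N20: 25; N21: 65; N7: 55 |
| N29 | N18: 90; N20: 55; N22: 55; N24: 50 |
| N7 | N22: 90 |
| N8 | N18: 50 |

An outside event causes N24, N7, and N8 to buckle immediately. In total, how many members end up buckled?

8

Round 1 — N24, N7, N8 buckle (initial).
  N18: +50 → 50 < 90
  N20: +25 → 25 < 110
  N21: +65 → 65 ≥ 60
  N22: +90 → 90 ≥ 50
Round 2 — N21, N22 buckle.
  N18: +20 → 70 < 90
  N20: +50 → 75 < 110
  N29: +60+95 → 155 ≥ 30
Round 3 — N29 buckles.
  N18: +90 → 160 ≥ 90
  N20: +55 → 130 ≥ 110
Round 4 — N18, N20 buckle.
No further bucklings.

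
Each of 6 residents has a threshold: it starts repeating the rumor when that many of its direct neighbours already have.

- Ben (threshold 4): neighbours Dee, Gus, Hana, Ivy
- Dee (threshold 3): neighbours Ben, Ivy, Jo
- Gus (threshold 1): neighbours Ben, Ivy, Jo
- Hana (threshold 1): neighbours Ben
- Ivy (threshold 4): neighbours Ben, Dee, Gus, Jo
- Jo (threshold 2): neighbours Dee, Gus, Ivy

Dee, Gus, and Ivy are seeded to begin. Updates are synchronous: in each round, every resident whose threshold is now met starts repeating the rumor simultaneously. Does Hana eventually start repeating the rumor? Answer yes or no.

Round 1 — Dee, Gus, Ivy start repeating the rumor (initial).
Round 2 — checking thresholds:
  Ben: 3 of 4 neighbours < 4, holds.
  Jo: 3 of 3 neighbours ≥ 2, starts repeating the rumor.
Round 3 — no new spreads; cascade stops.

no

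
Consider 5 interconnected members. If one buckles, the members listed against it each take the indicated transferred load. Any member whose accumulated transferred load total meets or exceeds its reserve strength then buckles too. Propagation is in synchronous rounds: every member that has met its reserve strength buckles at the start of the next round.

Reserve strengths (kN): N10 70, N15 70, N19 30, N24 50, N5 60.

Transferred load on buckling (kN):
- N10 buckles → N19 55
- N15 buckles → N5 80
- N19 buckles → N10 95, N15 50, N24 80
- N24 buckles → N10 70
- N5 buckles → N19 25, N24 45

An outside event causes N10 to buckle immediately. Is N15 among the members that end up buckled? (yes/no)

no

Round 1 — N10 buckles (initial).
  N19: +55 → 55 ≥ 30
Round 2 — N19 buckles.
  N15: +50 → 50 < 70
  N24: +80 → 80 ≥ 50
Round 3 — N24 buckles.
No further bucklings.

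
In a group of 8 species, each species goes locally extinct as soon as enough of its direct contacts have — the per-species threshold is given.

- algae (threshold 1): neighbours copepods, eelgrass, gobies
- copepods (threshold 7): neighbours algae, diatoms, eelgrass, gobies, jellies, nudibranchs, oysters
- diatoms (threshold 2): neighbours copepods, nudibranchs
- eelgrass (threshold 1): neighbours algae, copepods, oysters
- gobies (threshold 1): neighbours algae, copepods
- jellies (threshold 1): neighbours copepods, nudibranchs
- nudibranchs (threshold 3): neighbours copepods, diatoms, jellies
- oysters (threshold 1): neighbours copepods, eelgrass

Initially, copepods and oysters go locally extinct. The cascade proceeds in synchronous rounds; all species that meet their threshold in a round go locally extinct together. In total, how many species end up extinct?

6

Round 1 — copepods, oysters go locally extinct (initial).
Round 2 — checking thresholds:
  algae: 1 of 3 neighbours ≥ 1, goes locally extinct.
  diatoms: 1 of 2 neighbours < 2, holds.
  eelgrass: 2 of 3 neighbours ≥ 1, goes locally extinct.
  gobies: 1 of 2 neighbours ≥ 1, goes locally extinct.
  jellies: 1 of 2 neighbours ≥ 1, goes locally extinct.
  nudibranchs: 1 of 3 neighbours < 3, holds.
Round 3 — no new extinctions; cascade stops.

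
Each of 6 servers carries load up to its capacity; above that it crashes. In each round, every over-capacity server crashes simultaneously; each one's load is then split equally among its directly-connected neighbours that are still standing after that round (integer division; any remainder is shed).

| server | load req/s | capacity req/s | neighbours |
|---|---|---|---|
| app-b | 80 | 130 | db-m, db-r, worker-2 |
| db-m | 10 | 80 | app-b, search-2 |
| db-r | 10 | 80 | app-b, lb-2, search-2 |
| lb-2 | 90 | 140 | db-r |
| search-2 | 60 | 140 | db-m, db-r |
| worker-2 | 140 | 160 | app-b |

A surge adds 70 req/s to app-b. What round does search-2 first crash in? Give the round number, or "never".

Round 1 — app-b at 150 > 130. app-b crashes.
  app-b sheds 150 req/s to db-m, db-r, worker-2: 50 each.
    db-m: 10+50 = 60 ≤ 80
    db-r: 10+50 = 60 ≤ 80
    worker-2: 140+50 = 190 > 160
Round 2 — worker-2 crashes.
  worker-2 sheds 190 req/s: no online neighbours, lost.
No further crashes.

never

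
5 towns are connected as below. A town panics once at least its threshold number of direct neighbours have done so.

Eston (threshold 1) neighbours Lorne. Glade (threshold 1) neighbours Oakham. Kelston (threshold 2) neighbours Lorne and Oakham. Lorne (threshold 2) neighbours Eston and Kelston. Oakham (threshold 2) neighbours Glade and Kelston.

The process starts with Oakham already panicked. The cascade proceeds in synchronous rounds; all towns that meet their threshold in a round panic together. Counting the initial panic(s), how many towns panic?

Round 1 — Oakham panics (initial).
Round 2 — checking thresholds:
  Glade: 1 of 1 neighbours ≥ 1, panics.
  Kelston: 1 of 2 neighbours < 2, below threshold.
Round 3 — no new panics; cascade stops.

2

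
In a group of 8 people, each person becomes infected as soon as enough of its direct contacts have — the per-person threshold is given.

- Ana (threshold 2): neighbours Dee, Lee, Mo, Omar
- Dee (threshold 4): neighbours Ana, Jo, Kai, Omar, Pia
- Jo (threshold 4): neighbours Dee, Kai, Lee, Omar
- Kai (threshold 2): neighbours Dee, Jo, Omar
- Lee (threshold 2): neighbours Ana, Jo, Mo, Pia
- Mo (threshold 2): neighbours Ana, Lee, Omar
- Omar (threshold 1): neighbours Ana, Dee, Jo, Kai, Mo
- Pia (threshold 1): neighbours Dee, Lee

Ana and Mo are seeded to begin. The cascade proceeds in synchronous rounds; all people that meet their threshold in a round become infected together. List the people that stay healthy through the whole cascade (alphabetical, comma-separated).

Dee, Jo, Kai

Round 1 — Ana, Mo become infected (initial).
Round 2 — checking thresholds:
  Dee: 1 of 5 neighbours < 4, below threshold.
  Lee: 2 of 4 neighbours ≥ 2, becomes infected.
  Omar: 2 of 5 neighbours ≥ 1, becomes infected.
Round 3 — checking thresholds:
  Dee: 2 of 5 neighbours < 4, below threshold.
  Jo: 2 of 4 neighbours < 4, below threshold.
  Kai: 1 of 3 neighbours < 2, below threshold.
  Pia: 1 of 2 neighbours ≥ 1, becomes infected.
Round 4 — no new infections; cascade stops.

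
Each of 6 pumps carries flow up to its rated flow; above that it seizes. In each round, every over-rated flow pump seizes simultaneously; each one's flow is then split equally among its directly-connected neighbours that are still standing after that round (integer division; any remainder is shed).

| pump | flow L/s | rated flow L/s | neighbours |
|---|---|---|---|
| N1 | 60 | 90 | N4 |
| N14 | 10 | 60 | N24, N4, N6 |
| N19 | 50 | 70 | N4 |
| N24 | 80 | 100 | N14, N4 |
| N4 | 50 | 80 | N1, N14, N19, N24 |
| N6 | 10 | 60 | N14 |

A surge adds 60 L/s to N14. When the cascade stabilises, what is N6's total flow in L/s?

33

Round 1 — N14 at 70 > 60. N14 seizes.
  N14 sheds 70 L/s to N24, N4, N6: 23 each (1 lost).
    N24: 80+23 = 103 > 100
    N4: 50+23 = 73 ≤ 80
    N6: 10+23 = 33 ≤ 60
Round 2 — N24 seizes.
  N24 sheds 103 L/s to N4: 103 each.
    N4: 73+103 = 176 > 80
Round 3 — N4 seizes.
  N4 sheds 176 L/s to N1, N19: 88 each.
    N1: 60+88 = 148 > 90
    N19: 50+88 = 138 > 70
Round 4 — N1, N19 seize.
  N1 sheds 148 L/s: no online neighbours, lost.
  N19 sheds 138 L/s: no online neighbours, lost.
No further seizures.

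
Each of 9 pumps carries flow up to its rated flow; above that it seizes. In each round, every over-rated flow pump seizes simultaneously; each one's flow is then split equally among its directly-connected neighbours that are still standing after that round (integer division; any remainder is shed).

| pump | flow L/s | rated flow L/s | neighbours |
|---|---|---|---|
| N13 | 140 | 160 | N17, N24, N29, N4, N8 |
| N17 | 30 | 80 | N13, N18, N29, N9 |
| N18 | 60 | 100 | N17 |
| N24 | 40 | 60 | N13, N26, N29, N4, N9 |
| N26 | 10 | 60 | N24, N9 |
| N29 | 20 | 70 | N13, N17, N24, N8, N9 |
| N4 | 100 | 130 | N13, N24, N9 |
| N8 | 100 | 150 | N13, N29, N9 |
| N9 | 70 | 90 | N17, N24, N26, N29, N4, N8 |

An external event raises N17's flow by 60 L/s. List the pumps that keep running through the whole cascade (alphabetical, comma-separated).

Round 1 — N17 at 90 > 80. N17 seizes.
  N17 sheds 90 L/s to N13, N18, N29, N9: 22 each (2 lost).
    N13: 140+22 = 162 > 160
    N18: 60+22 = 82 ≤ 100
    N29: 20+22 = 42 ≤ 70
    N9: 70+22 = 92 > 90
Round 2 — N13, N9 seize.
  N13 sheds 162 L/s to N24, N29, N4, N8: 40 each (2 lost).
    N24: 40+40 = 80 > 60
    N29: 42+40 = 82 > 70
    N4: 100+40 = 140 > 130
    N8: 100+40 = 140 ≤ 150
  N9 sheds 92 L/s to N24, N26, N29, N4, N8: 18 each (2 lost).
    N24: 80+18 = 98 > 60
    N26: 10+18 = 28 ≤ 60
    N29: 82+18 = 100 > 70
    N4: 140+18 = 158 > 130
    N8: 140+18 = 158 > 150
Round 3 — N24, N29, N4, N8 seize.
  N24 sheds 98 L/s to N26: 98 each.
    N26: 28+98 = 126 > 60
  N29 sheds 100 L/s: no online neighbours, lost.
  N4 sheds 158 L/s: no online neighbours, lost.
  N8 sheds 158 L/s: no online neighbours, lost.
Round 4 — N26 seizes.
  N26 sheds 126 L/s: no online neighbours, lost.
No further seizures.

N18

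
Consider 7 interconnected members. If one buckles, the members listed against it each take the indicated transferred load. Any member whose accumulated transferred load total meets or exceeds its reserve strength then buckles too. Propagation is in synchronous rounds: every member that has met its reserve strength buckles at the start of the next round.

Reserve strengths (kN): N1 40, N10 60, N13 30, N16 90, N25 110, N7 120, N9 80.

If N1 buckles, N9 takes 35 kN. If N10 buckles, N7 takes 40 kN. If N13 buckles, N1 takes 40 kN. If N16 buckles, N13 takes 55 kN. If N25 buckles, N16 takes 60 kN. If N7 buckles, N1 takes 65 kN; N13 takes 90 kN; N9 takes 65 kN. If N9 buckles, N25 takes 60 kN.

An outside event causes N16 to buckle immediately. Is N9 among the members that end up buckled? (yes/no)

no

Round 1 — N16 buckles (initial).
  N13: +55 → 55 ≥ 30
Round 2 — N13 buckles.
  N1: +40 → 40 ≥ 40
Round 3 — N1 buckles.
  N9: +35 → 35 < 80
No further bucklings.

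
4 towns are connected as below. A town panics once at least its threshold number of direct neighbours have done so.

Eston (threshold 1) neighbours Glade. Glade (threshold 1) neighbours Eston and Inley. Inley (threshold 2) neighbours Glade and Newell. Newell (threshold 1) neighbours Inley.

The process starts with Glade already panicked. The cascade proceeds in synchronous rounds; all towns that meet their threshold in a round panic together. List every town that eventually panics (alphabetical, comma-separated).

Round 1 — Glade panics (initial).
Round 2 — checking thresholds:
  Eston: 1 of 1 neighbours ≥ 1, panics.
  Inley: 1 of 2 neighbours < 2, holds.
Round 3 — no new panics; cascade stops.

Eston, Glade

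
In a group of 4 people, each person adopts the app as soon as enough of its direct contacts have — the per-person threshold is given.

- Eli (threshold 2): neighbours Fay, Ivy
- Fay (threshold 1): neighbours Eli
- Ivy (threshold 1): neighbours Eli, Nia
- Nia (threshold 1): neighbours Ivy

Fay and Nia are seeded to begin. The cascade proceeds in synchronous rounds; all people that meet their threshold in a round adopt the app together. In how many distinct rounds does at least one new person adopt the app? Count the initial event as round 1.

3

Round 1 — Fay, Nia adopt the app (initial).
Round 2 — checking thresholds:
  Eli: 1 of 2 neighbours < 2, below threshold.
  Ivy: 1 of 2 neighbours ≥ 1, adopts the app.
Round 3 — checking thresholds:
  Eli: 2 of 2 neighbours ≥ 2, adopts the app.
Round 4 — no new adoptions; cascade stops.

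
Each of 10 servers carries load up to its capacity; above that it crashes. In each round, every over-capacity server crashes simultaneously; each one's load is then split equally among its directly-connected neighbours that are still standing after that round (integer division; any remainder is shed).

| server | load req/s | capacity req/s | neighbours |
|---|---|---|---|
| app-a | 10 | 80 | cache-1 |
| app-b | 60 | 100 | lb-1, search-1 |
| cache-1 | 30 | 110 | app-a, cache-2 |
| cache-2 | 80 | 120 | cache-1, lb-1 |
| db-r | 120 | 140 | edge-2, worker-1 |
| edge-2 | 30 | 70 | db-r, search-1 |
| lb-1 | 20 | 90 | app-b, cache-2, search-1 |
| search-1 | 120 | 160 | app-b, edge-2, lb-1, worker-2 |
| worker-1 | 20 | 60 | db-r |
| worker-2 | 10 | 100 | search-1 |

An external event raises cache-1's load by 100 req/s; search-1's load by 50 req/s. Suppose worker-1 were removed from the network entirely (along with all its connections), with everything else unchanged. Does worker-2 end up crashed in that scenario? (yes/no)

no

With worker-1 removed:
Round 1 — cache-1 at 130 > 110; search-1 at 170 > 160. cache-1, search-1 crash.
  cache-1 sheds 130 req/s to app-a, cache-2: 65 each.
    app-a: 10+65 = 75 ≤ 80
    cache-2: 80+65 = 145 > 120
  search-1 sheds 170 req/s to app-b, edge-2, lb-1, worker-2: 42 each (2 lost).
    app-b: 60+42 = 102 > 100
    edge-2: 30+42 = 72 > 70
    lb-1: 20+42 = 62 ≤ 90
    worker-2: 10+42 = 52 ≤ 100
Round 2 — app-b, cache-2, edge-2 crash.
  app-b sheds 102 req/s to lb-1: 102 each.
    lb-1: 62+102 = 164 > 90
  cache-2 sheds 145 req/s to lb-1: 145 each.
    lb-1: 164+145 = 309 > 90
  edge-2 sheds 72 req/s to db-r: 72 each.
    db-r: 120+72 = 192 > 140
Round 3 — db-r, lb-1 crash.
  db-r sheds 192 req/s: no online neighbours, lost.
  lb-1 sheds 309 req/s: no online neighbours, lost.
No further crashes.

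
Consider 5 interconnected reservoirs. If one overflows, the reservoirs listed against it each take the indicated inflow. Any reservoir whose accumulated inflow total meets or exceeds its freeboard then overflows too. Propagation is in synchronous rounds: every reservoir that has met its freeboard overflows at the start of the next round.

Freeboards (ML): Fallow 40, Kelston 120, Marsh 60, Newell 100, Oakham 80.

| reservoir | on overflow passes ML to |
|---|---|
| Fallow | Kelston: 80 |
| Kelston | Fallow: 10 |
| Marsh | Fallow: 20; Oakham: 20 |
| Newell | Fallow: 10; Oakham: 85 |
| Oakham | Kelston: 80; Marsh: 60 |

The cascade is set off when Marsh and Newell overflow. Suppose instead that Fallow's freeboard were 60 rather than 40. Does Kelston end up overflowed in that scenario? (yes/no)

no

With Fallow's freeboard at 60:
Round 1 — Marsh, Newell overflow (initial).
  Fallow: +20+10 → 30 < 60
  Oakham: +20+85 → 105 ≥ 80
Round 2 — Oakham overflows.
  Kelston: +80 → 80 < 120
No further overflows.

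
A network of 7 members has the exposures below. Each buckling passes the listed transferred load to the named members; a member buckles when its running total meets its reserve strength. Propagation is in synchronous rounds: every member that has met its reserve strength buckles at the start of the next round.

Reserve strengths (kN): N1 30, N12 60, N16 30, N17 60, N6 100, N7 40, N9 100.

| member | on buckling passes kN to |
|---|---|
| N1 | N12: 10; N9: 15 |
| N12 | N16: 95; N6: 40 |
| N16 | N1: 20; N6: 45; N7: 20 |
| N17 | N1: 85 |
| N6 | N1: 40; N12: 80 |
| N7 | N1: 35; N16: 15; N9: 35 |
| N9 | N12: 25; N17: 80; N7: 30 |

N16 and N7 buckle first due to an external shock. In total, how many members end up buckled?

Round 1 — N16, N7 buckle (initial).
  N1: +20+35 → 55 ≥ 30
  N6: +45 → 45 < 100
  N9: +35 → 35 < 100
Round 2 — N1 buckles.
  N12: +10 → 10 < 60
  N9: +15 → 50 < 100
No further bucklings.

3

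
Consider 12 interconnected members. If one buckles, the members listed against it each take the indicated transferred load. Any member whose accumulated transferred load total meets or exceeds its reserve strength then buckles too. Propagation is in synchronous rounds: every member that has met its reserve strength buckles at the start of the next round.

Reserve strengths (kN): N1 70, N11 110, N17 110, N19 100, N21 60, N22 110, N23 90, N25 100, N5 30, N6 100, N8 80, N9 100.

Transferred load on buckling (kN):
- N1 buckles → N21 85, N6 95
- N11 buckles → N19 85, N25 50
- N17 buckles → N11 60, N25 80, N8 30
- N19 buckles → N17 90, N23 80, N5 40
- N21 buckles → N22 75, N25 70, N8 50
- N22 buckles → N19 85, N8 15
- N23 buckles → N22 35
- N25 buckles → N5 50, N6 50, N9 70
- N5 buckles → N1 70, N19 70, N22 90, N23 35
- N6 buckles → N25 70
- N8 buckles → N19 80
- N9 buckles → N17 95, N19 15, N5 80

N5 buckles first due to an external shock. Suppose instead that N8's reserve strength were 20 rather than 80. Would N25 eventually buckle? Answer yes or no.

With N8's reserve strength at 20:
Round 1 — N5 buckles (initial).
  N1: +70 → 70 ≥ 70
  N19: +70 → 70 < 100
  N22: +90 → 90 < 110
  N23: +35 → 35 < 90
Round 2 — N1 buckles.
  N21: +85 → 85 ≥ 60
  N6: +95 → 95 < 100
Round 3 — N21 buckles.
  N22: +75 → 165 ≥ 110
  N25: +70 → 70 < 100
  N8: +50 → 50 ≥ 20
Round 4 — N22, N8 buckle.
  N19: +85+80 → 235 ≥ 100
Round 5 — N19 buckles.
  N17: +90 → 90 < 110
  N23: +80 → 115 ≥ 90
Round 6 — N23 buckles.
No further bucklings.

no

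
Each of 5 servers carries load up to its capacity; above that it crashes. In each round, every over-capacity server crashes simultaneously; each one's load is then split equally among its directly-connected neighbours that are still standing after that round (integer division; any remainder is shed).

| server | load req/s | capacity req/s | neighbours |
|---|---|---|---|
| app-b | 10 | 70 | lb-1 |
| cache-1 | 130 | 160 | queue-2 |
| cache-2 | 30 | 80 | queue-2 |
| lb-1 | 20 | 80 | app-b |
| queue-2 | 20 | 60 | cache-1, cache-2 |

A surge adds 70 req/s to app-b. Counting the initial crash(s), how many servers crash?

2

Round 1 — app-b at 80 > 70. app-b crashes.
  app-b sheds 80 req/s to lb-1: 80 each.
    lb-1: 20+80 = 100 > 80
Round 2 — lb-1 crashes.
  lb-1 sheds 100 req/s: no online neighbours, lost.
No further crashes.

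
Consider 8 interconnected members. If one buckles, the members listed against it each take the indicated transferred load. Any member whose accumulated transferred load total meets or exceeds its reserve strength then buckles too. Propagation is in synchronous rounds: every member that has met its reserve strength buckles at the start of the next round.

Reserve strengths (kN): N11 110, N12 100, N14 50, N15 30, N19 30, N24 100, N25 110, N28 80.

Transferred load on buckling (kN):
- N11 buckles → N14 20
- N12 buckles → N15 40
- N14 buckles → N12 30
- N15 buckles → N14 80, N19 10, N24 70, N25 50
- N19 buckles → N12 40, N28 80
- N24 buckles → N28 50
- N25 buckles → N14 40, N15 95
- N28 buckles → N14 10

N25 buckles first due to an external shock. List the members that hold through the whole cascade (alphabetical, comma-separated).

Round 1 — N25 buckles (initial).
  N14: +40 → 40 < 50
  N15: +95 → 95 ≥ 30
Round 2 — N15 buckles.
  N14: +80 → 120 ≥ 50
  N19: +10 → 10 < 30
  N24: +70 → 70 < 100
Round 3 — N14 buckles.
  N12: +30 → 30 < 100
No further bucklings.

N11, N12, N19, N24, N28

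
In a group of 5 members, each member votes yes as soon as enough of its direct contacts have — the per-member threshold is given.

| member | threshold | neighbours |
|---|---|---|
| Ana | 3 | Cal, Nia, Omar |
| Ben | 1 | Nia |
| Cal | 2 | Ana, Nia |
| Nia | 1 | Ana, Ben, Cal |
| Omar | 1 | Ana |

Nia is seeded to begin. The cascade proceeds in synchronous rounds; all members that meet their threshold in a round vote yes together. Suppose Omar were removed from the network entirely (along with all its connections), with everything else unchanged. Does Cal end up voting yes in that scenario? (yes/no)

With Omar removed:
Round 1 — Nia votes yes (initial).
Round 2 — checking thresholds:
  Ana: 1 of 2 neighbours < 3, below threshold.
  Ben: 1 of 1 neighbours ≥ 1, votes yes.
  Cal: 1 of 2 neighbours < 2, below threshold.
Round 3 — no new yes votes; cascade stops.

no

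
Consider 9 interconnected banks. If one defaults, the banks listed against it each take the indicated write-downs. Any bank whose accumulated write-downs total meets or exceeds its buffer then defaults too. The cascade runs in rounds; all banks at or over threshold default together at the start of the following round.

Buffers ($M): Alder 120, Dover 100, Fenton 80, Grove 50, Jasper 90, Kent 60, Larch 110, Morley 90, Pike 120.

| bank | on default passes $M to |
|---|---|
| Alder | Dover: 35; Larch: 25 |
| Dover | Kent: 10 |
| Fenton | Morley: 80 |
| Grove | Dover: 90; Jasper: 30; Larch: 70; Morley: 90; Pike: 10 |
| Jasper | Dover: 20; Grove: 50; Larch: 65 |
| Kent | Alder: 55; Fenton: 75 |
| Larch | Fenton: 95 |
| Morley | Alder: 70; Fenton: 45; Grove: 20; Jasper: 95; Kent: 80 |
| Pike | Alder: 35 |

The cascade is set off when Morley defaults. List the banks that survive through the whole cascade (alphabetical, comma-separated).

Round 1 — Morley defaults (initial).
  Alder: +70 → 70 < 120
  Fenton: +45 → 45 < 80
  Grove: +20 → 20 < 50
  Jasper: +95 → 95 ≥ 90
  Kent: +80 → 80 ≥ 60
Round 2 — Jasper, Kent default.
  Alder: +55 → 125 ≥ 120
  Dover: +20 → 20 < 100
  Fenton: +75 → 120 ≥ 80
  Grove: +50 → 70 ≥ 50
  Larch: +65 → 65 < 110
Round 3 — Alder, Fenton, Grove default.
  Dover: +35+90 → 145 ≥ 100
  Larch: +25+70 → 160 ≥ 110
  Pike: +10 → 10 < 120
Round 4 — Dover, Larch default.
No further defaults.

Pike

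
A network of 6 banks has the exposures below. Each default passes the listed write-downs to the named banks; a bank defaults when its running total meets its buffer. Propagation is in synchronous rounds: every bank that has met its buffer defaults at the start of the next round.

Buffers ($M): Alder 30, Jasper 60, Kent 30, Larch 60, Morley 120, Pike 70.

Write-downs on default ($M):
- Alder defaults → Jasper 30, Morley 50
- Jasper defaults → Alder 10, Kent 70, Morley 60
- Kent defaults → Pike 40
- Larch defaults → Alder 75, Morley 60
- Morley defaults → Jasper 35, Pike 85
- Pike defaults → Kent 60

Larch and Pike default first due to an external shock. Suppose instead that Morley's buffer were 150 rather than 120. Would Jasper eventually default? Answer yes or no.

no

With Morley's buffer at 150:
Round 1 — Larch, Pike default (initial).
  Alder: +75 → 75 ≥ 30
  Kent: +60 → 60 ≥ 30
  Morley: +60 → 60 < 150
Round 2 — Alder, Kent default.
  Jasper: +30 → 30 < 60
  Morley: +50 → 110 < 150
No further defaults.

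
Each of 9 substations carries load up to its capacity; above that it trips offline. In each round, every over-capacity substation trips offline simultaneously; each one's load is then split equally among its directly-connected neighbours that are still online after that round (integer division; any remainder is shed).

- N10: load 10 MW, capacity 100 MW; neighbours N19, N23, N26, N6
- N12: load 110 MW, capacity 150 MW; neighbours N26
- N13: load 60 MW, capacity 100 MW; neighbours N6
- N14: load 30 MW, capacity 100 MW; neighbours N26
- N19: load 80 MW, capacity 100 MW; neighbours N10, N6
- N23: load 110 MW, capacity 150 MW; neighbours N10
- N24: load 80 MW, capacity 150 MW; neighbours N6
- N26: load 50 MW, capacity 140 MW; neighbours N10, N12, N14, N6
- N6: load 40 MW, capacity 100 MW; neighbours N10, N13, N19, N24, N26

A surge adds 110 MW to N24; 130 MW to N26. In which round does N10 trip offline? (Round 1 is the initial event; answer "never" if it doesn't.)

Round 1 — N24 at 190 > 150; N26 at 180 > 140. N24, N26 trip offline.
  N24 sheds 190 MW to N6: 190 each.
    N6: 40+190 = 230 > 100
  N26 sheds 180 MW to N10, N12, N14, N6: 45 each.
    N10: 10+45 = 55 ≤ 100
    N12: 110+45 = 155 > 150
    N14: 30+45 = 75 ≤ 100
    N6: 230+45 = 275 > 100
Round 2 — N12, N6 trip offline.
  N12 sheds 155 MW: no online neighbours, lost.
  N6 sheds 275 MW to N10, N13, N19: 91 each (2 lost).
    N10: 55+91 = 146 > 100
    N13: 60+91 = 151 > 100
    N19: 80+91 = 171 > 100
Round 3 — N10, N13, N19 trip offline.
  N10 sheds 146 MW to N23: 146 each.
    N23: 110+146 = 256 > 150
  N13 sheds 151 MW: no online neighbours, lost.
  N19 sheds 171 MW: no online neighbours, lost.
Round 4 — N23 trips offline.
  N23 sheds 256 MW: no online neighbours, lost.
No further trips.

3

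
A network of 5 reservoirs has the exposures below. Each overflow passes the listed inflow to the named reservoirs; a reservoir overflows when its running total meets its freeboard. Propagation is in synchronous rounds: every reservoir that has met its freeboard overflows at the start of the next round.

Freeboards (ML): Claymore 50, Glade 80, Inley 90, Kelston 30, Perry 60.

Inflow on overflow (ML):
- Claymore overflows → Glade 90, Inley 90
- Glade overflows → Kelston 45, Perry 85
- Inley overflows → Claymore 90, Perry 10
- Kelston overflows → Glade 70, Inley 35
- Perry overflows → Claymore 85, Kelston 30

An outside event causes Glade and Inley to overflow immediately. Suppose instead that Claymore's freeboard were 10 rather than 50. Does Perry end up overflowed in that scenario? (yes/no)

With Claymore's freeboard at 10:
Round 1 — Glade, Inley overflow (initial).
  Claymore: +90 → 90 ≥ 10
  Kelston: +45 → 45 ≥ 30
  Perry: +85+10 → 95 ≥ 60
Round 2 — Claymore, Kelston, Perry overflow.
No further overflows.

yes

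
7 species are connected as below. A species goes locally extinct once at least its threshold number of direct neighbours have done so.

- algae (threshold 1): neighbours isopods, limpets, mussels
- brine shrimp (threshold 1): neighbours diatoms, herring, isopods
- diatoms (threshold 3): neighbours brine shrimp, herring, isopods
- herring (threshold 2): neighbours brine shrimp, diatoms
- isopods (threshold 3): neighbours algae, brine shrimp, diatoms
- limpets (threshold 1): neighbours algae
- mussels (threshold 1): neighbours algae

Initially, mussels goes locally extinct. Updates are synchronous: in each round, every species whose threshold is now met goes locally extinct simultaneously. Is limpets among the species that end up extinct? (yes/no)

yes

Round 1 — mussels goes locally extinct (initial).
Round 2 — checking thresholds:
  algae: 1 of 3 neighbours ≥ 1, goes locally extinct.
Round 3 — checking thresholds:
  isopods: 1 of 3 neighbours < 3, holds.
  limpets: 1 of 1 neighbours ≥ 1, goes locally extinct.
Round 4 — no new extinctions; cascade stops.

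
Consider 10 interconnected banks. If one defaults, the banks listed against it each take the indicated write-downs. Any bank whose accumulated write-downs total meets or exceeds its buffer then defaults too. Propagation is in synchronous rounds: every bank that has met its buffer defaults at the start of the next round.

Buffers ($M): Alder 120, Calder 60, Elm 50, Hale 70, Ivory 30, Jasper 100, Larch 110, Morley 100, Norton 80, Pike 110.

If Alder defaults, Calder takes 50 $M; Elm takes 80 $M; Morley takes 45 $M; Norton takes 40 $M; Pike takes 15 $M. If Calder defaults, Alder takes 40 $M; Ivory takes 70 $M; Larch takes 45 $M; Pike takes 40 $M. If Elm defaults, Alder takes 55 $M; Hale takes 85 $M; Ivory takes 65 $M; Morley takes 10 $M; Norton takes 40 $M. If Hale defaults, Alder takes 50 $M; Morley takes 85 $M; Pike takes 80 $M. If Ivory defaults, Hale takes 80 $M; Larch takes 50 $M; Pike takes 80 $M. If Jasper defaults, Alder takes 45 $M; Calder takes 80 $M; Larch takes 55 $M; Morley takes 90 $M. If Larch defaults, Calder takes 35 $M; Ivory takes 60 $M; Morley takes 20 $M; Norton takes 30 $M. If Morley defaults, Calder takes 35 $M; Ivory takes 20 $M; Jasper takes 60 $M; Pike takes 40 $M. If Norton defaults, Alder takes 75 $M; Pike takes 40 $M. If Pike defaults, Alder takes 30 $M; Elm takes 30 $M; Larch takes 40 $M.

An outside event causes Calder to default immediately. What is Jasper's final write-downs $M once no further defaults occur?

60

Round 1 — Calder defaults (initial).
  Alder: +40 → 40 < 120
  Ivory: +70 → 70 ≥ 30
  Larch: +45 → 45 < 110
  Pike: +40 → 40 < 110
Round 2 — Ivory defaults.
  Hale: +80 → 80 ≥ 70
  Larch: +50 → 95 < 110
  Pike: +80 → 120 ≥ 110
Round 3 — Hale, Pike default.
  Alder: +50+30 → 120 ≥ 120
  Elm: +30 → 30 < 50
  Larch: +40 → 135 ≥ 110
  Morley: +85 → 85 < 100
Round 4 — Alder, Larch default.
  Elm: +80 → 110 ≥ 50
  Morley: +45+20 → 150 ≥ 100
  Norton: +40+30 → 70 < 80
Round 5 — Elm, Morley default.
  Jasper: +60 → 60 < 100
  Norton: +40 → 110 ≥ 80
Round 6 — Norton defaults.
No further defaults.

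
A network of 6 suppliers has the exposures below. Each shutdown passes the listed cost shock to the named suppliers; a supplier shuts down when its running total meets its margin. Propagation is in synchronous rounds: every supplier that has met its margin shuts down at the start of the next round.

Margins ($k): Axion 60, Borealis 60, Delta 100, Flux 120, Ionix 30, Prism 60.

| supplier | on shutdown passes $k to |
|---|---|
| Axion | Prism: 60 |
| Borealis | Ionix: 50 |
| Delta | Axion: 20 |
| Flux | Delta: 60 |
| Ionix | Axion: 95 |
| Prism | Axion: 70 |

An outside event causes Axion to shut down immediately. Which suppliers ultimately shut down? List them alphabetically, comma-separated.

Axion, Prism

Round 1 — Axion shuts down (initial).
  Prism: +60 → 60 ≥ 60
Round 2 — Prism shuts down.
No further shutdowns.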